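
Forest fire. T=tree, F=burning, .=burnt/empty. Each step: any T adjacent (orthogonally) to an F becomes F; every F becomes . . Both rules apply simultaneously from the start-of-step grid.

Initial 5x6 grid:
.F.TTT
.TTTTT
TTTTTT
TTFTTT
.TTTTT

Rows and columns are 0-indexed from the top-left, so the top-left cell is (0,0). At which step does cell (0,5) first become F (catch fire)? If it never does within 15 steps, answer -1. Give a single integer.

Step 1: cell (0,5)='T' (+5 fires, +2 burnt)
Step 2: cell (0,5)='T' (+7 fires, +5 burnt)
Step 3: cell (0,5)='T' (+5 fires, +7 burnt)
Step 4: cell (0,5)='T' (+4 fires, +5 burnt)
Step 5: cell (0,5)='T' (+2 fires, +4 burnt)
Step 6: cell (0,5)='F' (+1 fires, +2 burnt)
  -> target ignites at step 6
Step 7: cell (0,5)='.' (+0 fires, +1 burnt)
  fire out at step 7

6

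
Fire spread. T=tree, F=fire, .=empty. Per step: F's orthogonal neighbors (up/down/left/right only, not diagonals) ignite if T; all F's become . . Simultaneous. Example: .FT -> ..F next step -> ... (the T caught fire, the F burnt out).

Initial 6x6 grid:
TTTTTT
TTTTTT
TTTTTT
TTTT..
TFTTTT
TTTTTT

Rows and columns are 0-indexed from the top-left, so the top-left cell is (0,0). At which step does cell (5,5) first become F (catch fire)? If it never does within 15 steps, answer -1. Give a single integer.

Step 1: cell (5,5)='T' (+4 fires, +1 burnt)
Step 2: cell (5,5)='T' (+6 fires, +4 burnt)
Step 3: cell (5,5)='T' (+6 fires, +6 burnt)
Step 4: cell (5,5)='T' (+6 fires, +6 burnt)
Step 5: cell (5,5)='F' (+5 fires, +6 burnt)
  -> target ignites at step 5
Step 6: cell (5,5)='.' (+3 fires, +5 burnt)
Step 7: cell (5,5)='.' (+2 fires, +3 burnt)
Step 8: cell (5,5)='.' (+1 fires, +2 burnt)
Step 9: cell (5,5)='.' (+0 fires, +1 burnt)
  fire out at step 9

5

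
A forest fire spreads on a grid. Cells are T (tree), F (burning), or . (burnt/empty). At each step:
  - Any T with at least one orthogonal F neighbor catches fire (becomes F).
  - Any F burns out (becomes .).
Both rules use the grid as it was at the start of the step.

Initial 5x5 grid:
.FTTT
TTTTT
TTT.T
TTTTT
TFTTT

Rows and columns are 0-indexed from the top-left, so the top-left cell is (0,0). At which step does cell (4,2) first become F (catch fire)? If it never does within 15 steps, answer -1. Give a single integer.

Step 1: cell (4,2)='F' (+5 fires, +2 burnt)
  -> target ignites at step 1
Step 2: cell (4,2)='.' (+7 fires, +5 burnt)
Step 3: cell (4,2)='.' (+6 fires, +7 burnt)
Step 4: cell (4,2)='.' (+2 fires, +6 burnt)
Step 5: cell (4,2)='.' (+1 fires, +2 burnt)
Step 6: cell (4,2)='.' (+0 fires, +1 burnt)
  fire out at step 6

1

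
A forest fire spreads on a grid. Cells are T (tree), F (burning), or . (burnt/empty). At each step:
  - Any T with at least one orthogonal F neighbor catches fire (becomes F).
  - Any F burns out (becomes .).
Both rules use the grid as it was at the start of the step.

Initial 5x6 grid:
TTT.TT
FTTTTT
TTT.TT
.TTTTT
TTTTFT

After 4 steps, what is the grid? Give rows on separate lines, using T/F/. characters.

Step 1: 6 trees catch fire, 2 burn out
  FTT.TT
  .FTTTT
  FTT.TT
  .TTTFT
  TTTF.F
Step 2: 7 trees catch fire, 6 burn out
  .FT.TT
  ..FTTT
  .FT.FT
  .TTF.F
  TTF...
Step 3: 8 trees catch fire, 7 burn out
  ..F.TT
  ...FFT
  ..F..F
  .FF...
  TF....
Step 4: 3 trees catch fire, 8 burn out
  ....FT
  .....F
  ......
  ......
  F.....

....FT
.....F
......
......
F.....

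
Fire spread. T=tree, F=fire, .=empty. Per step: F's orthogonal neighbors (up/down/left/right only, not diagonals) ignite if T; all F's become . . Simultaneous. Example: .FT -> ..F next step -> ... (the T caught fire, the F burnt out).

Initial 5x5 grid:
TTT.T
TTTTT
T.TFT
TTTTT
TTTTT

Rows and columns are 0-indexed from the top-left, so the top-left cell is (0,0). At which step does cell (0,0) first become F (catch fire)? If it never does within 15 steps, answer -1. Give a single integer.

Step 1: cell (0,0)='T' (+4 fires, +1 burnt)
Step 2: cell (0,0)='T' (+5 fires, +4 burnt)
Step 3: cell (0,0)='T' (+6 fires, +5 burnt)
Step 4: cell (0,0)='T' (+4 fires, +6 burnt)
Step 5: cell (0,0)='F' (+3 fires, +4 burnt)
  -> target ignites at step 5
Step 6: cell (0,0)='.' (+0 fires, +3 burnt)
  fire out at step 6

5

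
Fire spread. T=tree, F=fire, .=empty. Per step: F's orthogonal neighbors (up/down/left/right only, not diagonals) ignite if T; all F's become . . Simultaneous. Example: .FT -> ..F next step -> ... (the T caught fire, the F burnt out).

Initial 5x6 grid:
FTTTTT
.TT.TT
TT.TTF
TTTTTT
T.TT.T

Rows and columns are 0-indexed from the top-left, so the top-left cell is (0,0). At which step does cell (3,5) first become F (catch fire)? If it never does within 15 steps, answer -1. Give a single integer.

Step 1: cell (3,5)='F' (+4 fires, +2 burnt)
  -> target ignites at step 1
Step 2: cell (3,5)='.' (+7 fires, +4 burnt)
Step 3: cell (3,5)='.' (+5 fires, +7 burnt)
Step 4: cell (3,5)='.' (+4 fires, +5 burnt)
Step 5: cell (3,5)='.' (+2 fires, +4 burnt)
Step 6: cell (3,5)='.' (+1 fires, +2 burnt)
Step 7: cell (3,5)='.' (+0 fires, +1 burnt)
  fire out at step 7

1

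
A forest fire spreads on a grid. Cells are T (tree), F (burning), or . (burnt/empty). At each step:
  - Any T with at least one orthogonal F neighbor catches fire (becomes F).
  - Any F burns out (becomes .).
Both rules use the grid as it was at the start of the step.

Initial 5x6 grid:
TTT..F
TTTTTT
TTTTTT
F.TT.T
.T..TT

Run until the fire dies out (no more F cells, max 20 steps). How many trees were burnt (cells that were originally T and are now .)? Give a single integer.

Answer: 20

Derivation:
Step 1: +2 fires, +2 burnt (F count now 2)
Step 2: +4 fires, +2 burnt (F count now 4)
Step 3: +6 fires, +4 burnt (F count now 6)
Step 4: +5 fires, +6 burnt (F count now 5)
Step 5: +3 fires, +5 burnt (F count now 3)
Step 6: +0 fires, +3 burnt (F count now 0)
Fire out after step 6
Initially T: 21, now '.': 29
Total burnt (originally-T cells now '.'): 20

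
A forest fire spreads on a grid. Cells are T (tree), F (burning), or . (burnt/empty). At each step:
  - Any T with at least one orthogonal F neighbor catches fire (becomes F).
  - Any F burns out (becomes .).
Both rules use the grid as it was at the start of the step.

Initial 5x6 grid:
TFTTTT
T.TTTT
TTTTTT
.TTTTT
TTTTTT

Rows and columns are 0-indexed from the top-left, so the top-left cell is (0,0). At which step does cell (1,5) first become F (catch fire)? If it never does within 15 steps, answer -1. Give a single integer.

Step 1: cell (1,5)='T' (+2 fires, +1 burnt)
Step 2: cell (1,5)='T' (+3 fires, +2 burnt)
Step 3: cell (1,5)='T' (+4 fires, +3 burnt)
Step 4: cell (1,5)='T' (+5 fires, +4 burnt)
Step 5: cell (1,5)='F' (+5 fires, +5 burnt)
  -> target ignites at step 5
Step 6: cell (1,5)='.' (+4 fires, +5 burnt)
Step 7: cell (1,5)='.' (+3 fires, +4 burnt)
Step 8: cell (1,5)='.' (+1 fires, +3 burnt)
Step 9: cell (1,5)='.' (+0 fires, +1 burnt)
  fire out at step 9

5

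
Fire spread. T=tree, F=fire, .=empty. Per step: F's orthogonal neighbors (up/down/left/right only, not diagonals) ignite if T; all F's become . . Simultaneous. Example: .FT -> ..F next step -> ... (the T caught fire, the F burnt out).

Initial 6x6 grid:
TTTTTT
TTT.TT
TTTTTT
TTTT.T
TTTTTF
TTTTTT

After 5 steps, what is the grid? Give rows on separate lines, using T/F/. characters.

Step 1: 3 trees catch fire, 1 burn out
  TTTTTT
  TTT.TT
  TTTTTT
  TTTT.F
  TTTTF.
  TTTTTF
Step 2: 3 trees catch fire, 3 burn out
  TTTTTT
  TTT.TT
  TTTTTF
  TTTT..
  TTTF..
  TTTTF.
Step 3: 5 trees catch fire, 3 burn out
  TTTTTT
  TTT.TF
  TTTTF.
  TTTF..
  TTF...
  TTTF..
Step 4: 6 trees catch fire, 5 burn out
  TTTTTF
  TTT.F.
  TTTF..
  TTF...
  TF....
  TTF...
Step 5: 5 trees catch fire, 6 burn out
  TTTTF.
  TTT...
  TTF...
  TF....
  F.....
  TF....

TTTTF.
TTT...
TTF...
TF....
F.....
TF....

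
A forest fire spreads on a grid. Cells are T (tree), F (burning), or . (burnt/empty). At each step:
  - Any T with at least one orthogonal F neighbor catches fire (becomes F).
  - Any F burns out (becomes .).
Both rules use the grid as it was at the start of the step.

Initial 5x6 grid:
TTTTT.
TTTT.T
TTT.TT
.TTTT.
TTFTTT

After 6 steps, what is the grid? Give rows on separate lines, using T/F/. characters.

Step 1: 3 trees catch fire, 1 burn out
  TTTTT.
  TTTT.T
  TTT.TT
  .TFTT.
  TF.FTT
Step 2: 5 trees catch fire, 3 burn out
  TTTTT.
  TTTT.T
  TTF.TT
  .F.FT.
  F...FT
Step 3: 4 trees catch fire, 5 burn out
  TTTTT.
  TTFT.T
  TF..TT
  ....F.
  .....F
Step 4: 5 trees catch fire, 4 burn out
  TTFTT.
  TF.F.T
  F...FT
  ......
  ......
Step 5: 4 trees catch fire, 5 burn out
  TF.FT.
  F....T
  .....F
  ......
  ......
Step 6: 3 trees catch fire, 4 burn out
  F...F.
  .....F
  ......
  ......
  ......

F...F.
.....F
......
......
......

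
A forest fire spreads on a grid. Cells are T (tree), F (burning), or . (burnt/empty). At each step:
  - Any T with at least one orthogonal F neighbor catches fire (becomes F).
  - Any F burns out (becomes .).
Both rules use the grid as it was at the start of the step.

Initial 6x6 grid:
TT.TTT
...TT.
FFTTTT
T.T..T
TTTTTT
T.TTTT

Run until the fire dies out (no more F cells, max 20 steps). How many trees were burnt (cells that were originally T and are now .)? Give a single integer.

Step 1: +2 fires, +2 burnt (F count now 2)
Step 2: +3 fires, +2 burnt (F count now 3)
Step 3: +5 fires, +3 burnt (F count now 5)
Step 4: +5 fires, +5 burnt (F count now 5)
Step 5: +4 fires, +5 burnt (F count now 4)
Step 6: +3 fires, +4 burnt (F count now 3)
Step 7: +1 fires, +3 burnt (F count now 1)
Step 8: +0 fires, +1 burnt (F count now 0)
Fire out after step 8
Initially T: 25, now '.': 34
Total burnt (originally-T cells now '.'): 23

Answer: 23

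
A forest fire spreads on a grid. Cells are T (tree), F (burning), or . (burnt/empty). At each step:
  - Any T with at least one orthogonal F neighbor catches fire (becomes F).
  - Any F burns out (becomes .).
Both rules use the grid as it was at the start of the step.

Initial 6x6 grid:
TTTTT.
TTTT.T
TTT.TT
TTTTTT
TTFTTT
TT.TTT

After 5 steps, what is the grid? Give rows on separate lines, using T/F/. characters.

Step 1: 3 trees catch fire, 1 burn out
  TTTTT.
  TTTT.T
  TTT.TT
  TTFTTT
  TF.FTT
  TT.TTT
Step 2: 7 trees catch fire, 3 burn out
  TTTTT.
  TTTT.T
  TTF.TT
  TF.FTT
  F...FT
  TF.FTT
Step 3: 7 trees catch fire, 7 burn out
  TTTTT.
  TTFT.T
  TF..TT
  F...FT
  .....F
  F...FT
Step 4: 7 trees catch fire, 7 burn out
  TTFTT.
  TF.F.T
  F...FT
  .....F
  ......
  .....F
Step 5: 4 trees catch fire, 7 burn out
  TF.FT.
  F....T
  .....F
  ......
  ......
  ......

TF.FT.
F....T
.....F
......
......
......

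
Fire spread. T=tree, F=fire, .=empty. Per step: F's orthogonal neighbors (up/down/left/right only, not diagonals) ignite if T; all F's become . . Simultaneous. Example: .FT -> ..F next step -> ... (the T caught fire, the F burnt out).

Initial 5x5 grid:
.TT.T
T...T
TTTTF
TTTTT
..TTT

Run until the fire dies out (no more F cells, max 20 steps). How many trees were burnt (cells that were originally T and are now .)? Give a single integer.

Answer: 15

Derivation:
Step 1: +3 fires, +1 burnt (F count now 3)
Step 2: +4 fires, +3 burnt (F count now 4)
Step 3: +3 fires, +4 burnt (F count now 3)
Step 4: +3 fires, +3 burnt (F count now 3)
Step 5: +2 fires, +3 burnt (F count now 2)
Step 6: +0 fires, +2 burnt (F count now 0)
Fire out after step 6
Initially T: 17, now '.': 23
Total burnt (originally-T cells now '.'): 15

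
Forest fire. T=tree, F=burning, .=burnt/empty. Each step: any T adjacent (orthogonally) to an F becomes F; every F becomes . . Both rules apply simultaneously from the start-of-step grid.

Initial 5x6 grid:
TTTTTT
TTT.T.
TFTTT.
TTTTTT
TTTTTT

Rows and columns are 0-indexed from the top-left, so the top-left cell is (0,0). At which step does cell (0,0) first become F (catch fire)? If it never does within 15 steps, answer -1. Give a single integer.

Step 1: cell (0,0)='T' (+4 fires, +1 burnt)
Step 2: cell (0,0)='T' (+7 fires, +4 burnt)
Step 3: cell (0,0)='F' (+6 fires, +7 burnt)
  -> target ignites at step 3
Step 4: cell (0,0)='.' (+4 fires, +6 burnt)
Step 5: cell (0,0)='.' (+3 fires, +4 burnt)
Step 6: cell (0,0)='.' (+2 fires, +3 burnt)
Step 7: cell (0,0)='.' (+0 fires, +2 burnt)
  fire out at step 7

3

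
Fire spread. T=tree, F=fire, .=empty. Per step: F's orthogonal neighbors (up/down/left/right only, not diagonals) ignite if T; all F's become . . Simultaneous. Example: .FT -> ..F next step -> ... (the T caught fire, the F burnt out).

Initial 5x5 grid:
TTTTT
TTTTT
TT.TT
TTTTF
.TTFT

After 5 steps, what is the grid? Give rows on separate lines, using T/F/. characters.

Step 1: 4 trees catch fire, 2 burn out
  TTTTT
  TTTTT
  TT.TF
  TTTF.
  .TF.F
Step 2: 4 trees catch fire, 4 burn out
  TTTTT
  TTTTF
  TT.F.
  TTF..
  .F...
Step 3: 3 trees catch fire, 4 burn out
  TTTTF
  TTTF.
  TT...
  TF...
  .....
Step 4: 4 trees catch fire, 3 burn out
  TTTF.
  TTF..
  TF...
  F....
  .....
Step 5: 3 trees catch fire, 4 burn out
  TTF..
  TF...
  F....
  .....
  .....

TTF..
TF...
F....
.....
.....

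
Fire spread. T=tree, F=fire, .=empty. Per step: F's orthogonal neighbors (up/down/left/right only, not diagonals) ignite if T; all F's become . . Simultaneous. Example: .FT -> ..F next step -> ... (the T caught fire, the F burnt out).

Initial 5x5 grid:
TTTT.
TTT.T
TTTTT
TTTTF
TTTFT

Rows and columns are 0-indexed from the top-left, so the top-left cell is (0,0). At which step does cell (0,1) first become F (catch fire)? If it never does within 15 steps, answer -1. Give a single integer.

Step 1: cell (0,1)='T' (+4 fires, +2 burnt)
Step 2: cell (0,1)='T' (+4 fires, +4 burnt)
Step 3: cell (0,1)='T' (+3 fires, +4 burnt)
Step 4: cell (0,1)='T' (+3 fires, +3 burnt)
Step 5: cell (0,1)='T' (+3 fires, +3 burnt)
Step 6: cell (0,1)='F' (+3 fires, +3 burnt)
  -> target ignites at step 6
Step 7: cell (0,1)='.' (+1 fires, +3 burnt)
Step 8: cell (0,1)='.' (+0 fires, +1 burnt)
  fire out at step 8

6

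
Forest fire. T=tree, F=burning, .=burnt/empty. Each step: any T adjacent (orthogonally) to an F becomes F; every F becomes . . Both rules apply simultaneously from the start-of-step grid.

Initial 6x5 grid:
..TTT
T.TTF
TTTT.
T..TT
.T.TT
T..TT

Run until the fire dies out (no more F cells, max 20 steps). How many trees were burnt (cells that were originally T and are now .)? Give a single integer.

Step 1: +2 fires, +1 burnt (F count now 2)
Step 2: +3 fires, +2 burnt (F count now 3)
Step 3: +3 fires, +3 burnt (F count now 3)
Step 4: +3 fires, +3 burnt (F count now 3)
Step 5: +3 fires, +3 burnt (F count now 3)
Step 6: +3 fires, +3 burnt (F count now 3)
Step 7: +0 fires, +3 burnt (F count now 0)
Fire out after step 7
Initially T: 19, now '.': 28
Total burnt (originally-T cells now '.'): 17

Answer: 17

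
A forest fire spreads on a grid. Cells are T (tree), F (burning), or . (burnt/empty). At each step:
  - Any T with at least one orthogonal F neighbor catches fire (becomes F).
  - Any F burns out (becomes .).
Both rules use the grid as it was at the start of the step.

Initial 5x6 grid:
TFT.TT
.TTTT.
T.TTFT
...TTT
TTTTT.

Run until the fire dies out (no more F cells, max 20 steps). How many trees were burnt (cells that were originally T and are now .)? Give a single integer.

Answer: 19

Derivation:
Step 1: +7 fires, +2 burnt (F count now 7)
Step 2: +7 fires, +7 burnt (F count now 7)
Step 3: +2 fires, +7 burnt (F count now 2)
Step 4: +1 fires, +2 burnt (F count now 1)
Step 5: +1 fires, +1 burnt (F count now 1)
Step 6: +1 fires, +1 burnt (F count now 1)
Step 7: +0 fires, +1 burnt (F count now 0)
Fire out after step 7
Initially T: 20, now '.': 29
Total burnt (originally-T cells now '.'): 19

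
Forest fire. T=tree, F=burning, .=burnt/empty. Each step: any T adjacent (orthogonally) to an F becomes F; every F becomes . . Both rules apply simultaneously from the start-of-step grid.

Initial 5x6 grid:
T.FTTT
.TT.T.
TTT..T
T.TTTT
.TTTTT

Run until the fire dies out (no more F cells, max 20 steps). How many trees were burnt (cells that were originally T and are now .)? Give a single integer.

Answer: 20

Derivation:
Step 1: +2 fires, +1 burnt (F count now 2)
Step 2: +3 fires, +2 burnt (F count now 3)
Step 3: +4 fires, +3 burnt (F count now 4)
Step 4: +3 fires, +4 burnt (F count now 3)
Step 5: +4 fires, +3 burnt (F count now 4)
Step 6: +2 fires, +4 burnt (F count now 2)
Step 7: +2 fires, +2 burnt (F count now 2)
Step 8: +0 fires, +2 burnt (F count now 0)
Fire out after step 8
Initially T: 21, now '.': 29
Total burnt (originally-T cells now '.'): 20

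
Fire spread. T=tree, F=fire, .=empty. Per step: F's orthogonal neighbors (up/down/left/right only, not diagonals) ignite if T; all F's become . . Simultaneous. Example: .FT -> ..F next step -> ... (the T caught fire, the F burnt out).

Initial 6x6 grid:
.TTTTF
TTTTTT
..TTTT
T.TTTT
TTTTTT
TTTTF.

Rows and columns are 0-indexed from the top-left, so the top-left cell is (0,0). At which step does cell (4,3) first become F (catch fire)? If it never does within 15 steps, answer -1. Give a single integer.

Step 1: cell (4,3)='T' (+4 fires, +2 burnt)
Step 2: cell (4,3)='F' (+7 fires, +4 burnt)
  -> target ignites at step 2
Step 3: cell (4,3)='.' (+7 fires, +7 burnt)
Step 4: cell (4,3)='.' (+6 fires, +7 burnt)
Step 5: cell (4,3)='.' (+3 fires, +6 burnt)
Step 6: cell (4,3)='.' (+2 fires, +3 burnt)
Step 7: cell (4,3)='.' (+0 fires, +2 burnt)
  fire out at step 7

2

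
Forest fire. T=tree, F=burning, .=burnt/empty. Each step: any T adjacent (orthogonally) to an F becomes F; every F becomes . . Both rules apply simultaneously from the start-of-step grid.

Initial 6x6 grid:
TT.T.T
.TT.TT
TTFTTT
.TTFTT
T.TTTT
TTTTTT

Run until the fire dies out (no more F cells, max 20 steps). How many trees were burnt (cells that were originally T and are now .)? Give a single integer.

Answer: 27

Derivation:
Step 1: +6 fires, +2 burnt (F count now 6)
Step 2: +8 fires, +6 burnt (F count now 8)
Step 3: +6 fires, +8 burnt (F count now 6)
Step 4: +4 fires, +6 burnt (F count now 4)
Step 5: +2 fires, +4 burnt (F count now 2)
Step 6: +1 fires, +2 burnt (F count now 1)
Step 7: +0 fires, +1 burnt (F count now 0)
Fire out after step 7
Initially T: 28, now '.': 35
Total burnt (originally-T cells now '.'): 27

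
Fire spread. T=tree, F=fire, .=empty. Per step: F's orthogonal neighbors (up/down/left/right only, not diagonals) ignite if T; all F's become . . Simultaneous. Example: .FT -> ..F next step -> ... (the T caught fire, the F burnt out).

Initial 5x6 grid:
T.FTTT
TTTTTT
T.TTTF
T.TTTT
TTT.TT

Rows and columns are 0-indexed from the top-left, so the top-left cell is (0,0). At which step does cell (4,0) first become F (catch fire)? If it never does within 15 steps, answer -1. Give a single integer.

Step 1: cell (4,0)='T' (+5 fires, +2 burnt)
Step 2: cell (4,0)='T' (+9 fires, +5 burnt)
Step 3: cell (4,0)='T' (+4 fires, +9 burnt)
Step 4: cell (4,0)='T' (+3 fires, +4 burnt)
Step 5: cell (4,0)='T' (+2 fires, +3 burnt)
Step 6: cell (4,0)='F' (+1 fires, +2 burnt)
  -> target ignites at step 6
Step 7: cell (4,0)='.' (+0 fires, +1 burnt)
  fire out at step 7

6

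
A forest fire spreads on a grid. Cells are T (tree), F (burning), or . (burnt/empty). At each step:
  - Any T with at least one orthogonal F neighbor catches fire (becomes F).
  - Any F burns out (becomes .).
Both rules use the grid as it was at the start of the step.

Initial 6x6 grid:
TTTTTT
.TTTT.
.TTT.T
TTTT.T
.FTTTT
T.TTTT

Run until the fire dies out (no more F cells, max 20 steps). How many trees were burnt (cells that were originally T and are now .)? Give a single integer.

Step 1: +2 fires, +1 burnt (F count now 2)
Step 2: +5 fires, +2 burnt (F count now 5)
Step 3: +5 fires, +5 burnt (F count now 5)
Step 4: +5 fires, +5 burnt (F count now 5)
Step 5: +5 fires, +5 burnt (F count now 5)
Step 6: +3 fires, +5 burnt (F count now 3)
Step 7: +1 fires, +3 burnt (F count now 1)
Step 8: +1 fires, +1 burnt (F count now 1)
Step 9: +0 fires, +1 burnt (F count now 0)
Fire out after step 9
Initially T: 28, now '.': 35
Total burnt (originally-T cells now '.'): 27

Answer: 27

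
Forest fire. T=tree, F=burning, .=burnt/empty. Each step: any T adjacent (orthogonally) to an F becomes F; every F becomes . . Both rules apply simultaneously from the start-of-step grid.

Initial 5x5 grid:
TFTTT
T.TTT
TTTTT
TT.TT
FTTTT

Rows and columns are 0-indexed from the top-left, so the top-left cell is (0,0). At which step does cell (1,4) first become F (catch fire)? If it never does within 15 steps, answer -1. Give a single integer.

Step 1: cell (1,4)='T' (+4 fires, +2 burnt)
Step 2: cell (1,4)='T' (+6 fires, +4 burnt)
Step 3: cell (1,4)='T' (+5 fires, +6 burnt)
Step 4: cell (1,4)='F' (+4 fires, +5 burnt)
  -> target ignites at step 4
Step 5: cell (1,4)='.' (+2 fires, +4 burnt)
Step 6: cell (1,4)='.' (+0 fires, +2 burnt)
  fire out at step 6

4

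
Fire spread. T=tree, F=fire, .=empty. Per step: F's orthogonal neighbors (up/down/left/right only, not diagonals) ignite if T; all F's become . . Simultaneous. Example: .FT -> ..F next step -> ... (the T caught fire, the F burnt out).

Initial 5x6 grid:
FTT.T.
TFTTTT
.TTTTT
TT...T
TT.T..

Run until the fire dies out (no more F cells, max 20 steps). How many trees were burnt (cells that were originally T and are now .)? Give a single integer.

Answer: 18

Derivation:
Step 1: +4 fires, +2 burnt (F count now 4)
Step 2: +4 fires, +4 burnt (F count now 4)
Step 3: +4 fires, +4 burnt (F count now 4)
Step 4: +4 fires, +4 burnt (F count now 4)
Step 5: +1 fires, +4 burnt (F count now 1)
Step 6: +1 fires, +1 burnt (F count now 1)
Step 7: +0 fires, +1 burnt (F count now 0)
Fire out after step 7
Initially T: 19, now '.': 29
Total burnt (originally-T cells now '.'): 18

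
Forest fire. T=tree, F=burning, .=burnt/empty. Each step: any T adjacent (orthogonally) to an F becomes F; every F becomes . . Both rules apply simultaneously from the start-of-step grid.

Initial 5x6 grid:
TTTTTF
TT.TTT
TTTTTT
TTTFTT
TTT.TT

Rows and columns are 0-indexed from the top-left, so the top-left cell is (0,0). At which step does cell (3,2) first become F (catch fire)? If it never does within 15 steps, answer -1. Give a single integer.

Step 1: cell (3,2)='F' (+5 fires, +2 burnt)
  -> target ignites at step 1
Step 2: cell (3,2)='.' (+10 fires, +5 burnt)
Step 3: cell (3,2)='.' (+5 fires, +10 burnt)
Step 4: cell (3,2)='.' (+4 fires, +5 burnt)
Step 5: cell (3,2)='.' (+2 fires, +4 burnt)
Step 6: cell (3,2)='.' (+0 fires, +2 burnt)
  fire out at step 6

1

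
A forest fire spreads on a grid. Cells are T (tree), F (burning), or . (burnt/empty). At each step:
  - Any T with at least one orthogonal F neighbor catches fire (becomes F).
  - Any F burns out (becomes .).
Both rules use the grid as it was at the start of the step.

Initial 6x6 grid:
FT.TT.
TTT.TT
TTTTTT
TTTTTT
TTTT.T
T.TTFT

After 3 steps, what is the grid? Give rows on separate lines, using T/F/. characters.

Step 1: 4 trees catch fire, 2 burn out
  .F.TT.
  FTT.TT
  TTTTTT
  TTTTTT
  TTTT.T
  T.TF.F
Step 2: 5 trees catch fire, 4 burn out
  ...TT.
  .FT.TT
  FTTTTT
  TTTTTT
  TTTF.F
  T.F...
Step 3: 6 trees catch fire, 5 burn out
  ...TT.
  ..F.TT
  .FTTTT
  FTTFTF
  TTF...
  T.....

...TT.
..F.TT
.FTTTT
FTTFTF
TTF...
T.....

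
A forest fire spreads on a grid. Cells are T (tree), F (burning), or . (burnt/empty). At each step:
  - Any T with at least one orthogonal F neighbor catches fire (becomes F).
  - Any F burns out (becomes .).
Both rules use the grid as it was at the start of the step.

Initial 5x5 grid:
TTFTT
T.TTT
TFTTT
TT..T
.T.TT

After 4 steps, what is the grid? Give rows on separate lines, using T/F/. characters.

Step 1: 6 trees catch fire, 2 burn out
  TF.FT
  T.FTT
  F.FTT
  TF..T
  .T.TT
Step 2: 7 trees catch fire, 6 burn out
  F...F
  F..FT
  ...FT
  F...T
  .F.TT
Step 3: 2 trees catch fire, 7 burn out
  .....
  ....F
  ....F
  ....T
  ...TT
Step 4: 1 trees catch fire, 2 burn out
  .....
  .....
  .....
  ....F
  ...TT

.....
.....
.....
....F
...TT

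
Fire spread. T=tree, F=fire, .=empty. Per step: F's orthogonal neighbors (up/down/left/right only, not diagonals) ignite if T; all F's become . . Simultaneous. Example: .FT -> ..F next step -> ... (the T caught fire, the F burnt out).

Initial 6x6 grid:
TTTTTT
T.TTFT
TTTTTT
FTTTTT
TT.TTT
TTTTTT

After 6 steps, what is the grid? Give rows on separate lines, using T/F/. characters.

Step 1: 7 trees catch fire, 2 burn out
  TTTTFT
  T.TF.F
  FTTTFT
  .FTTTT
  FT.TTT
  TTTTTT
Step 2: 11 trees catch fire, 7 burn out
  TTTF.F
  F.F...
  .FTF.F
  ..FTFT
  .F.TTT
  FTTTTT
Step 3: 7 trees catch fire, 11 burn out
  FTF...
  ......
  ..F...
  ...F.F
  ...TFT
  .FTTTT
Step 4: 5 trees catch fire, 7 burn out
  .F....
  ......
  ......
  ......
  ...F.F
  ..FTFT
Step 5: 2 trees catch fire, 5 burn out
  ......
  ......
  ......
  ......
  ......
  ...F.F
Step 6: 0 trees catch fire, 2 burn out
  ......
  ......
  ......
  ......
  ......
  ......

......
......
......
......
......
......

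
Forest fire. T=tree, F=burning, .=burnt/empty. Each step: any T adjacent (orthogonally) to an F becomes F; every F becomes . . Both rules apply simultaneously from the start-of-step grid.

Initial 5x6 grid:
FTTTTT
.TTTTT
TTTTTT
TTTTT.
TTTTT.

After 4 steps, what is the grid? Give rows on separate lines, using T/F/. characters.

Step 1: 1 trees catch fire, 1 burn out
  .FTTTT
  .TTTTT
  TTTTTT
  TTTTT.
  TTTTT.
Step 2: 2 trees catch fire, 1 burn out
  ..FTTT
  .FTTTT
  TTTTTT
  TTTTT.
  TTTTT.
Step 3: 3 trees catch fire, 2 burn out
  ...FTT
  ..FTTT
  TFTTTT
  TTTTT.
  TTTTT.
Step 4: 5 trees catch fire, 3 burn out
  ....FT
  ...FTT
  F.FTTT
  TFTTT.
  TTTTT.

....FT
...FTT
F.FTTT
TFTTT.
TTTTT.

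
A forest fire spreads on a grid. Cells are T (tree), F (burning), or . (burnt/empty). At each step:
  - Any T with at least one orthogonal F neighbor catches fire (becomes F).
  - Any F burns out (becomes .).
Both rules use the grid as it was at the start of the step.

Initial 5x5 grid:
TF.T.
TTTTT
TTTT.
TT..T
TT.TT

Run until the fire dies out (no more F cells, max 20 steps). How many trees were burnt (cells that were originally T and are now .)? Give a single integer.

Step 1: +2 fires, +1 burnt (F count now 2)
Step 2: +3 fires, +2 burnt (F count now 3)
Step 3: +4 fires, +3 burnt (F count now 4)
Step 4: +5 fires, +4 burnt (F count now 5)
Step 5: +1 fires, +5 burnt (F count now 1)
Step 6: +0 fires, +1 burnt (F count now 0)
Fire out after step 6
Initially T: 18, now '.': 22
Total burnt (originally-T cells now '.'): 15

Answer: 15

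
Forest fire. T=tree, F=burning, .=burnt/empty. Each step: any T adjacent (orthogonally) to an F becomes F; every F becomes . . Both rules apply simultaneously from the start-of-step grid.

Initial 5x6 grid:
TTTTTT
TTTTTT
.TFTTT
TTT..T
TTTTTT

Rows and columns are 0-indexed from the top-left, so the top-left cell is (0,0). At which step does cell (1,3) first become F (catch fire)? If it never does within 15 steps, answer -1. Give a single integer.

Step 1: cell (1,3)='T' (+4 fires, +1 burnt)
Step 2: cell (1,3)='F' (+6 fires, +4 burnt)
  -> target ignites at step 2
Step 3: cell (1,3)='.' (+8 fires, +6 burnt)
Step 4: cell (1,3)='.' (+6 fires, +8 burnt)
Step 5: cell (1,3)='.' (+2 fires, +6 burnt)
Step 6: cell (1,3)='.' (+0 fires, +2 burnt)
  fire out at step 6

2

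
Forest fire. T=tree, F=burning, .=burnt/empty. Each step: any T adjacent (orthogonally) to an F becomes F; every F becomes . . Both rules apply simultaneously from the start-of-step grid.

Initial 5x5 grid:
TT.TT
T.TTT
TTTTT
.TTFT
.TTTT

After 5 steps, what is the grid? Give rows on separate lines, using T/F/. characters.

Step 1: 4 trees catch fire, 1 burn out
  TT.TT
  T.TTT
  TTTFT
  .TF.F
  .TTFT
Step 2: 6 trees catch fire, 4 burn out
  TT.TT
  T.TFT
  TTF.F
  .F...
  .TF.F
Step 3: 5 trees catch fire, 6 burn out
  TT.FT
  T.F.F
  TF...
  .....
  .F...
Step 4: 2 trees catch fire, 5 burn out
  TT..F
  T....
  F....
  .....
  .....
Step 5: 1 trees catch fire, 2 burn out
  TT...
  F....
  .....
  .....
  .....

TT...
F....
.....
.....
.....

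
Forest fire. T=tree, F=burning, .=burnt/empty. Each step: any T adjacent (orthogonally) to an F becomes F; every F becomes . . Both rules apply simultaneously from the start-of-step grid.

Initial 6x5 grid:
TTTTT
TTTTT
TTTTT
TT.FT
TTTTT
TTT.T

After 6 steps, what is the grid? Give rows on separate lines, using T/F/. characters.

Step 1: 3 trees catch fire, 1 burn out
  TTTTT
  TTTTT
  TTTFT
  TT..F
  TTTFT
  TTT.T
Step 2: 5 trees catch fire, 3 burn out
  TTTTT
  TTTFT
  TTF.F
  TT...
  TTF.F
  TTT.T
Step 3: 7 trees catch fire, 5 burn out
  TTTFT
  TTF.F
  TF...
  TT...
  TF...
  TTF.F
Step 4: 7 trees catch fire, 7 burn out
  TTF.F
  TF...
  F....
  TF...
  F....
  TF...
Step 5: 4 trees catch fire, 7 burn out
  TF...
  F....
  .....
  F....
  .....
  F....
Step 6: 1 trees catch fire, 4 burn out
  F....
  .....
  .....
  .....
  .....
  .....

F....
.....
.....
.....
.....
.....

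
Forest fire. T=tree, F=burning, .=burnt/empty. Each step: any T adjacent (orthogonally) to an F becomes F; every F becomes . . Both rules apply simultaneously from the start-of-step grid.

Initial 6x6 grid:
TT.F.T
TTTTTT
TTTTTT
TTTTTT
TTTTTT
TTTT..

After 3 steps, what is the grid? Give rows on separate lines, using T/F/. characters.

Step 1: 1 trees catch fire, 1 burn out
  TT...T
  TTTFTT
  TTTTTT
  TTTTTT
  TTTTTT
  TTTT..
Step 2: 3 trees catch fire, 1 burn out
  TT...T
  TTF.FT
  TTTFTT
  TTTTTT
  TTTTTT
  TTTT..
Step 3: 5 trees catch fire, 3 burn out
  TT...T
  TF...F
  TTF.FT
  TTTFTT
  TTTTTT
  TTTT..

TT...T
TF...F
TTF.FT
TTTFTT
TTTTTT
TTTT..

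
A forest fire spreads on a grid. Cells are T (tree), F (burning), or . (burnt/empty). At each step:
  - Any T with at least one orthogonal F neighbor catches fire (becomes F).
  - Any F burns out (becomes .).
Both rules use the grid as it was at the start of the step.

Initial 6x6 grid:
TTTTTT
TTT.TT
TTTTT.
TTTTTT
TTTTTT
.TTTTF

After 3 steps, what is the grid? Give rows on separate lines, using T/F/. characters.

Step 1: 2 trees catch fire, 1 burn out
  TTTTTT
  TTT.TT
  TTTTT.
  TTTTTT
  TTTTTF
  .TTTF.
Step 2: 3 trees catch fire, 2 burn out
  TTTTTT
  TTT.TT
  TTTTT.
  TTTTTF
  TTTTF.
  .TTF..
Step 3: 3 trees catch fire, 3 burn out
  TTTTTT
  TTT.TT
  TTTTT.
  TTTTF.
  TTTF..
  .TF...

TTTTTT
TTT.TT
TTTTT.
TTTTF.
TTTF..
.TF...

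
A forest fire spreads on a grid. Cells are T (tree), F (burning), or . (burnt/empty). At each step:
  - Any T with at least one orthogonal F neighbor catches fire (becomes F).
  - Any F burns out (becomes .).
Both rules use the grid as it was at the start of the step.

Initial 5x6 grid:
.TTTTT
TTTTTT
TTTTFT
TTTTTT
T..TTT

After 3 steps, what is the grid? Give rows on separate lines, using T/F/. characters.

Step 1: 4 trees catch fire, 1 burn out
  .TTTTT
  TTTTFT
  TTTF.F
  TTTTFT
  T..TTT
Step 2: 7 trees catch fire, 4 burn out
  .TTTFT
  TTTF.F
  TTF...
  TTTF.F
  T..TFT
Step 3: 7 trees catch fire, 7 burn out
  .TTF.F
  TTF...
  TF....
  TTF...
  T..F.F

.TTF.F
TTF...
TF....
TTF...
T..F.F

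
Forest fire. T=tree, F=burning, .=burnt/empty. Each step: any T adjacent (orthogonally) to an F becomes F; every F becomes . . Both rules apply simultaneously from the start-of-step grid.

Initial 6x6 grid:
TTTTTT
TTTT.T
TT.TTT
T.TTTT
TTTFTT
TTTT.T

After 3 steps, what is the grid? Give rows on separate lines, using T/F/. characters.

Step 1: 4 trees catch fire, 1 burn out
  TTTTTT
  TTTT.T
  TT.TTT
  T.TFTT
  TTF.FT
  TTTF.T
Step 2: 6 trees catch fire, 4 burn out
  TTTTTT
  TTTT.T
  TT.FTT
  T.F.FT
  TF...F
  TTF..T
Step 3: 6 trees catch fire, 6 burn out
  TTTTTT
  TTTF.T
  TT..FT
  T....F
  F.....
  TF...F

TTTTTT
TTTF.T
TT..FT
T....F
F.....
TF...F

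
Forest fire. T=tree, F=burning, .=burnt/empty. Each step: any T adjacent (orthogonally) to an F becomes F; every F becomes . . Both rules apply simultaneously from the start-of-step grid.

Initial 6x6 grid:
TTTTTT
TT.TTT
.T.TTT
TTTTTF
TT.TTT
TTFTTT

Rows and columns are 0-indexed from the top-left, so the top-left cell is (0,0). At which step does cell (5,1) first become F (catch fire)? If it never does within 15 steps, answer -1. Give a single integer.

Step 1: cell (5,1)='F' (+5 fires, +2 burnt)
  -> target ignites at step 1
Step 2: cell (5,1)='.' (+9 fires, +5 burnt)
Step 3: cell (5,1)='.' (+6 fires, +9 burnt)
Step 4: cell (5,1)='.' (+4 fires, +6 burnt)
Step 5: cell (5,1)='.' (+2 fires, +4 burnt)
Step 6: cell (5,1)='.' (+3 fires, +2 burnt)
Step 7: cell (5,1)='.' (+1 fires, +3 burnt)
Step 8: cell (5,1)='.' (+0 fires, +1 burnt)
  fire out at step 8

1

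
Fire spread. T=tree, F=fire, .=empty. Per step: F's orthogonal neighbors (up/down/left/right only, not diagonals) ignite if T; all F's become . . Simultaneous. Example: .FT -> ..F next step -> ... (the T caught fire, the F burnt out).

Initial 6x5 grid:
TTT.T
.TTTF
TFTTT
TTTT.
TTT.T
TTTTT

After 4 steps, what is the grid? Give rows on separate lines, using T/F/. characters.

Step 1: 7 trees catch fire, 2 burn out
  TTT.F
  .FTF.
  F.FTF
  TFTT.
  TTT.T
  TTTTT
Step 2: 6 trees catch fire, 7 burn out
  TFT..
  ..F..
  ...F.
  F.FT.
  TFT.T
  TTTTT
Step 3: 6 trees catch fire, 6 burn out
  F.F..
  .....
  .....
  ...F.
  F.F.T
  TFTTT
Step 4: 2 trees catch fire, 6 burn out
  .....
  .....
  .....
  .....
  ....T
  F.FTT

.....
.....
.....
.....
....T
F.FTT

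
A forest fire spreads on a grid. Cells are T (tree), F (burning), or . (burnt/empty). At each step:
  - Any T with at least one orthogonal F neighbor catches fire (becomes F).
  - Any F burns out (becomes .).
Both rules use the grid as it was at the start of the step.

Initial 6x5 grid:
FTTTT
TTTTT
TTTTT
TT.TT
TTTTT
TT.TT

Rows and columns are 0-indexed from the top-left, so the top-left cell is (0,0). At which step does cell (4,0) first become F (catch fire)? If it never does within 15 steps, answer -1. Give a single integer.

Step 1: cell (4,0)='T' (+2 fires, +1 burnt)
Step 2: cell (4,0)='T' (+3 fires, +2 burnt)
Step 3: cell (4,0)='T' (+4 fires, +3 burnt)
Step 4: cell (4,0)='F' (+5 fires, +4 burnt)
  -> target ignites at step 4
Step 5: cell (4,0)='.' (+4 fires, +5 burnt)
Step 6: cell (4,0)='.' (+4 fires, +4 burnt)
Step 7: cell (4,0)='.' (+2 fires, +4 burnt)
Step 8: cell (4,0)='.' (+2 fires, +2 burnt)
Step 9: cell (4,0)='.' (+1 fires, +2 burnt)
Step 10: cell (4,0)='.' (+0 fires, +1 burnt)
  fire out at step 10

4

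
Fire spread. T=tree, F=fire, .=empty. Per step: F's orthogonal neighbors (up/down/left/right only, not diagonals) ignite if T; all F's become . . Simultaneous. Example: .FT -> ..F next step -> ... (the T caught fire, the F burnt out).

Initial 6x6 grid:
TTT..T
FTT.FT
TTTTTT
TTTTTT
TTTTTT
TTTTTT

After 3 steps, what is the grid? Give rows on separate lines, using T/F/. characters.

Step 1: 5 trees catch fire, 2 burn out
  FTT..T
  .FT..F
  FTTTFT
  TTTTTT
  TTTTTT
  TTTTTT
Step 2: 8 trees catch fire, 5 burn out
  .FT..F
  ..F...
  .FTF.F
  FTTTFT
  TTTTTT
  TTTTTT
Step 3: 7 trees catch fire, 8 burn out
  ..F...
  ......
  ..F...
  .FTF.F
  FTTTFT
  TTTTTT

..F...
......
..F...
.FTF.F
FTTTFT
TTTTTT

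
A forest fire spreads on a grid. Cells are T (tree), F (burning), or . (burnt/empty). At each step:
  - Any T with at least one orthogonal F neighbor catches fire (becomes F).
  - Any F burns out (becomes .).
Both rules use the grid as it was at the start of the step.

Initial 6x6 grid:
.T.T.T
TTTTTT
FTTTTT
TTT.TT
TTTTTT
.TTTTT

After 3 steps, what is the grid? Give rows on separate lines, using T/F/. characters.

Step 1: 3 trees catch fire, 1 burn out
  .T.T.T
  FTTTTT
  .FTTTT
  FTT.TT
  TTTTTT
  .TTTTT
Step 2: 4 trees catch fire, 3 burn out
  .T.T.T
  .FTTTT
  ..FTTT
  .FT.TT
  FTTTTT
  .TTTTT
Step 3: 5 trees catch fire, 4 burn out
  .F.T.T
  ..FTTT
  ...FTT
  ..F.TT
  .FTTTT
  .TTTTT

.F.T.T
..FTTT
...FTT
..F.TT
.FTTTT
.TTTTT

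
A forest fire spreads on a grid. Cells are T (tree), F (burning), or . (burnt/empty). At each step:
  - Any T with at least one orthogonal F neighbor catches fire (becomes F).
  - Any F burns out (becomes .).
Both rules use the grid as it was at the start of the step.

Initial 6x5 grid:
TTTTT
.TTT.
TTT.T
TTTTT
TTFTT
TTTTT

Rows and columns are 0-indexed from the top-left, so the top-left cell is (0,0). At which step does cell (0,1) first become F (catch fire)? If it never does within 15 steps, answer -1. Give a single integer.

Step 1: cell (0,1)='T' (+4 fires, +1 burnt)
Step 2: cell (0,1)='T' (+7 fires, +4 burnt)
Step 3: cell (0,1)='T' (+6 fires, +7 burnt)
Step 4: cell (0,1)='T' (+5 fires, +6 burnt)
Step 5: cell (0,1)='F' (+2 fires, +5 burnt)
  -> target ignites at step 5
Step 6: cell (0,1)='.' (+2 fires, +2 burnt)
Step 7: cell (0,1)='.' (+0 fires, +2 burnt)
  fire out at step 7

5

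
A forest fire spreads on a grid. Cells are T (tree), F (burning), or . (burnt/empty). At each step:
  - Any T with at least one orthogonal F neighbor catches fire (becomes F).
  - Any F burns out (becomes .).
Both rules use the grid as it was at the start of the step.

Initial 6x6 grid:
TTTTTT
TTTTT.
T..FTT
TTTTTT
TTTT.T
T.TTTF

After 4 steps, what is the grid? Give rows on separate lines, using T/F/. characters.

Step 1: 5 trees catch fire, 2 burn out
  TTTTTT
  TTTFT.
  T...FT
  TTTFTT
  TTTT.F
  T.TTF.
Step 2: 9 trees catch fire, 5 burn out
  TTTFTT
  TTF.F.
  T....F
  TTF.FF
  TTTF..
  T.TF..
Step 3: 6 trees catch fire, 9 burn out
  TTF.FT
  TF....
  T.....
  TF....
  TTF...
  T.F...
Step 4: 5 trees catch fire, 6 burn out
  TF...F
  F.....
  T.....
  F.....
  TF....
  T.....

TF...F
F.....
T.....
F.....
TF....
T.....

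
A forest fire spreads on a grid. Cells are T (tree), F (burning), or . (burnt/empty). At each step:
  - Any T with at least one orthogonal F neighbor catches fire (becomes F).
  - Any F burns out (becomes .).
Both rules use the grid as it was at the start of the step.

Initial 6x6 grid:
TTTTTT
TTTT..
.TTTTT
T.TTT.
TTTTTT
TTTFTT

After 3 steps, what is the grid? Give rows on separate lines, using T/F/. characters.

Step 1: 3 trees catch fire, 1 burn out
  TTTTTT
  TTTT..
  .TTTTT
  T.TTT.
  TTTFTT
  TTF.FT
Step 2: 5 trees catch fire, 3 burn out
  TTTTTT
  TTTT..
  .TTTTT
  T.TFT.
  TTF.FT
  TF...F
Step 3: 6 trees catch fire, 5 burn out
  TTTTTT
  TTTT..
  .TTFTT
  T.F.F.
  TF...F
  F.....

TTTTTT
TTTT..
.TTFTT
T.F.F.
TF...F
F.....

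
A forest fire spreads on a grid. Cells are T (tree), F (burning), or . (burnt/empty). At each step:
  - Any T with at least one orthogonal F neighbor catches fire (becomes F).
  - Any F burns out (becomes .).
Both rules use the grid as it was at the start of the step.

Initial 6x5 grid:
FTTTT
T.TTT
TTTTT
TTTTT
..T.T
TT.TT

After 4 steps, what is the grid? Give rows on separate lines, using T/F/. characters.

Step 1: 2 trees catch fire, 1 burn out
  .FTTT
  F.TTT
  TTTTT
  TTTTT
  ..T.T
  TT.TT
Step 2: 2 trees catch fire, 2 burn out
  ..FTT
  ..TTT
  FTTTT
  TTTTT
  ..T.T
  TT.TT
Step 3: 4 trees catch fire, 2 burn out
  ...FT
  ..FTT
  .FTTT
  FTTTT
  ..T.T
  TT.TT
Step 4: 4 trees catch fire, 4 burn out
  ....F
  ...FT
  ..FTT
  .FTTT
  ..T.T
  TT.TT

....F
...FT
..FTT
.FTTT
..T.T
TT.TT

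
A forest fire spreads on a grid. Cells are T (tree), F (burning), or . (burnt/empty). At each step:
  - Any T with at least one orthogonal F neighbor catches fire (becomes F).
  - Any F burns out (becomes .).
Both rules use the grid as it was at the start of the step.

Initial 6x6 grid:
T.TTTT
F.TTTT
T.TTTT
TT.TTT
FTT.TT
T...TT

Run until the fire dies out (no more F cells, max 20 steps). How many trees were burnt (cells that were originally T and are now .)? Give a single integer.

Answer: 7

Derivation:
Step 1: +5 fires, +2 burnt (F count now 5)
Step 2: +2 fires, +5 burnt (F count now 2)
Step 3: +0 fires, +2 burnt (F count now 0)
Fire out after step 3
Initially T: 26, now '.': 17
Total burnt (originally-T cells now '.'): 7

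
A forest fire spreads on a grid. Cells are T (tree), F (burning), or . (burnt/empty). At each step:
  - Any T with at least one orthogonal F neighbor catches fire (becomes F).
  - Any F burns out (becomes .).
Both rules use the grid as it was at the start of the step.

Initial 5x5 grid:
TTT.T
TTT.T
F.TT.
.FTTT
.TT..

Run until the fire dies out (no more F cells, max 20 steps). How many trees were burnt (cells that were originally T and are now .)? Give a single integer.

Answer: 13

Derivation:
Step 1: +3 fires, +2 burnt (F count now 3)
Step 2: +5 fires, +3 burnt (F count now 5)
Step 3: +4 fires, +5 burnt (F count now 4)
Step 4: +1 fires, +4 burnt (F count now 1)
Step 5: +0 fires, +1 burnt (F count now 0)
Fire out after step 5
Initially T: 15, now '.': 23
Total burnt (originally-T cells now '.'): 13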